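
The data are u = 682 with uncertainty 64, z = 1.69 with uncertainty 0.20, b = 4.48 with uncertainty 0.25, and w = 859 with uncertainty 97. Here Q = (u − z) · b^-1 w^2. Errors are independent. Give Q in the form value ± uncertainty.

Let h = u − z = 680. δh = √(δu² + δz²) = √(4100 + 0.0400) = 64.0, so δh/h = 0.0941.
Q is then a monomial in h, b, w:
δQ/Q = √((δh/h)² + (-1·δb/b)² + (2·δw/w)²) = √(0.00885 + 0.00311 + 0.0510) = 0.251
Q = 1.12e+08, so δQ = 0.251 × 1.12e+08 = 2.81e+07.

(1.12 ± 0.281) × 10^8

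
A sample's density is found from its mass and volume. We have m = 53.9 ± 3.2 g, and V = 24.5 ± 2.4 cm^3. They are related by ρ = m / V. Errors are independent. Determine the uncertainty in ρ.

0.252 g/cm^3

ρ is a product of powers, so relative uncertainties combine in quadrature:
  (1·δm/m)² = (1×0.0594)² = 0.00352;  (-1·δV/V)² = (-1×0.0980)² = 0.00960
δρ/ρ = √(0.0131) = 0.115
ρ = 2.20 g/cm^3, so δρ = 0.115 × 2.20 = 0.252 g/cm^3.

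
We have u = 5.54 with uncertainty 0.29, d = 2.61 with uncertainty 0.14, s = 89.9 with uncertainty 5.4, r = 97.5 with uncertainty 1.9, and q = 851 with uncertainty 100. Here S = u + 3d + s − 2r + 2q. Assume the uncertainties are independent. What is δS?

Each term contributes (cᵢ δxᵢ)² to (δS)²:
  (δu)² = 0.0841;  (3·δd)² = 0.176;  (δs)² = 29.2;  (2·δr)² = 14.4;  (2·δq)² = 40000
δS = √(40000) = 200

200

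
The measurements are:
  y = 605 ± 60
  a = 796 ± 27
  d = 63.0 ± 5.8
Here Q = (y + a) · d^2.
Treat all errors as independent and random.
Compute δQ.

1.06e+06

Let u = y + a = 1400. δu = √(δy² + δa²) = √(3600 + 729) = 65.8, so δu/u = 0.0470.
Q is then a monomial in u, d:
δQ/Q = √((δu/u)² + (2·δd/d)²) = √(0.00221 + 0.0339) = 0.190
Q = 5.56e+06, so δQ = 0.190 × 5.56e+06 = 1.06e+06.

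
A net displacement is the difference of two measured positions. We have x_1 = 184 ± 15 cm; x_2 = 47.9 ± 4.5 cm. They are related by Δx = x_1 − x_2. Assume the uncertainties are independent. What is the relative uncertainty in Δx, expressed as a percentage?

Each term contributes (cᵢ δxᵢ)² to (δΔx)²:
  (δx_1)² = 225;  (δx_2)² = 20.2
δΔx = √(245) = 15.7 cm
Δx = 136 cm, so δΔx/Δx = 15.7/136 = 0.115.

11.5%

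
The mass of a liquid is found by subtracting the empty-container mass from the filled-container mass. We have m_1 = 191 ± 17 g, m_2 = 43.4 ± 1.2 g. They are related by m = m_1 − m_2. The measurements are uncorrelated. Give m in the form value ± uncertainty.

148 ± 17.0 g

Sums and differences: (δm)² = Σ (cᵢ δxᵢ)².
  (δm_1)² = 289;  (δm_2)² = 1.44
δm = √(290) = 17.0 g
m = 148 g.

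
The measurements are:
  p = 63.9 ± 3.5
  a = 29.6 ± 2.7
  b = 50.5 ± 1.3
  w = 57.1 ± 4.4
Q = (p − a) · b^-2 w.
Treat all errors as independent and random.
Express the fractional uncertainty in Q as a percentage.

15.9%

Let u = p − a = 34.3. δu = √(δp² + δa²) = √(12.2 + 7.29) = 4.42, so δu/u = 0.129.
Q is then a monomial in u, b, w:
δQ/Q = √((δu/u)² + (-2·δb/b)² + (1·δw/w)²) = √(0.0166 + 0.00265 + 0.00594) = 0.159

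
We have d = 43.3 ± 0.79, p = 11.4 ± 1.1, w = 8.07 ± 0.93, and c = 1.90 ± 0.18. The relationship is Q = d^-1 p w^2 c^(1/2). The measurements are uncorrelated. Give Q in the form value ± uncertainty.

For a monomial Q ∝ d^-1, p, w^2, c^(1/2), fractional errors add in quadrature:
  (-1·δd/d)² = (-1×0.0182)² = 0.000333;  (1·δp/p)² = (1×0.0965)² = 0.00931;  (2·δw/w)² = (2×0.115)² = 0.0531;  (½·δc/c)² = (0.5×0.0947)² = 0.00224
δQ/Q = √(0.0650) = 0.255
Q = 23.6, so δQ = 0.255 × 23.6 = 6.03.

23.6 ± 6.03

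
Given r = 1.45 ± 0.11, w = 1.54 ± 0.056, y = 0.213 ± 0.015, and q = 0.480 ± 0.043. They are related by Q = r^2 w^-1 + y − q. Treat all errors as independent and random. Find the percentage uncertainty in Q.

19.8%

Let p = r^2·w^-1 = 1.37. δp/p = √((2·δr/r)² + (-1·δw/w)²) = √(0.0230 + 0.00132) = 0.156, so δp = 0.213.
Q = p + y − q: δQ = √(δp² + δy² + δq²) = √(0.0454 + 0.000225 + 0.00185) = 0.218
Q = 1.10, so δQ/Q = 0.218/1.10 = 0.198.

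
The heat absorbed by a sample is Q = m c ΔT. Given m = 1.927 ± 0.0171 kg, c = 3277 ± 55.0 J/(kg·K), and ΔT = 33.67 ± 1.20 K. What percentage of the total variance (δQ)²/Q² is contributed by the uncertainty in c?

(δQ/Q)² = (1·δm/m)² + (1·δc/c)² + (1·δΔT/ΔT)²
  m term: (1×0.00887)² = 7.87e-05
  c term: (1×0.0168)² = 0.000282
  ΔT term: (1×0.0356)² = 0.00127
Total = 0.00163. Share from c = 0.000282/0.00163 = 0.173.

17.3%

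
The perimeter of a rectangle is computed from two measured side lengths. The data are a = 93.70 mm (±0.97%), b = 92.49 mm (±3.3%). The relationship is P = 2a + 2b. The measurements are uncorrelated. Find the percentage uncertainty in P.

1.71%

For a sum/difference, combine absolute errors in quadrature:
  (2·δa)² = 3.30;  (2·δb)² = 37.3
δP = √(40.6) = 6.37 mm
P = 372.4 mm, so δP/P = 6.37/372.4 = 0.0171.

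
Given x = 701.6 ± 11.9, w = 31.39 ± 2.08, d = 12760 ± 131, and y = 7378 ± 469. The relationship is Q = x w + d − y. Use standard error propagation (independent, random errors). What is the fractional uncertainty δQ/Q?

0.0578

Let p = x·w = 22020. δp/p = √((1·δx/x)² + (1·δw/w)²) = √(0.000288 + 0.00439) = 0.0684, so δp = 1510.
Q = p + d − y: δQ = √(δp² + δd² + δy²) = √(2.27e+06 + 17200 + 2.2e+05) = 1580
Q = 27410, so δQ/Q = 1580/27410 = 0.0578.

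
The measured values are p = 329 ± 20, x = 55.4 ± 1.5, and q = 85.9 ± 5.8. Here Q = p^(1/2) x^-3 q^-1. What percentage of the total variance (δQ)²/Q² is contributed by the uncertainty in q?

(δQ/Q)² = (½·δp/p)² + (-3·δx/x)² + (-1·δq/q)²
  p term: (0.5×0.0608)² = 0.000924
  x term: (-3×0.0271)² = 0.00660
  q term: (-1×0.0675)² = 0.00456
Total = 0.0121. Share from q = 0.00456/0.0121 = 0.377.

37.7%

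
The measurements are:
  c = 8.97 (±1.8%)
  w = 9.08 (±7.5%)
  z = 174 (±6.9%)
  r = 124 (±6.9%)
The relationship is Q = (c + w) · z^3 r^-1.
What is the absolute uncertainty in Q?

1.7e+05

Let u = c + w = 18.1. δu = √(δc² + δw²) = √(0.0261 + 0.464) = 0.700, so δu/u = 0.0388.
Q is then a monomial in u, z, r:
δQ/Q = √((δu/u)² + (3·δz/z)² + (-1·δr/r)²) = √(0.00150 + 0.0428 + 0.00476) = 0.222
Q = 7.67e+05, so δQ = 0.222 × 7.67e+05 = 1.7e+05.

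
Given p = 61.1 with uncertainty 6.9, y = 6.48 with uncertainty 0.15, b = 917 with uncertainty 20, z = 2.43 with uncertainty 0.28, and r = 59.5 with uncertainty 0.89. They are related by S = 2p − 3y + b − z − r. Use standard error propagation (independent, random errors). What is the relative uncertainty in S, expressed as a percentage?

2.54%

For a sum/difference, combine absolute errors in quadrature:
  (2·δp)² = 190;  (3·δy)² = 0.202;  (δb)² = 400;  (δz)² = 0.0784;  (δr)² = 0.792
δS = √(592) = 24.3
S = 958, so δS/S = 24.3/958 = 0.0254.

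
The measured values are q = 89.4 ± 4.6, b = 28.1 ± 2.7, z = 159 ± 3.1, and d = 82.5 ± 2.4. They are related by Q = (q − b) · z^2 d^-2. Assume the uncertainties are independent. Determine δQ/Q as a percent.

11.2%

Let u = q − b = 61.3. δu = √(δq² + δb²) = √(21.2 + 7.29) = 5.33, so δu/u = 0.0870.
Q is then a monomial in u, z, d:
δQ/Q = √((δu/u)² + (2·δz/z)² + (-2·δd/d)²) = √(0.00757 + 0.00152 + 0.00339) = 0.112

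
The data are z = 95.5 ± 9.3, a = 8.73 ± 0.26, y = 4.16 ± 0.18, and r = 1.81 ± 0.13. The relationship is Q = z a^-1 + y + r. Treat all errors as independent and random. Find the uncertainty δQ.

1.14

Let p = z·a^-1 = 10.9. δp/p = √((1·δz/z)² + (-1·δa/a)²) = √(0.00948 + 0.000887) = 0.102, so δp = 1.11.
Q = p + y + r: δQ = √(δp² + δy² + δr²) = √(1.24 + 0.0324 + 0.0169) = 1.14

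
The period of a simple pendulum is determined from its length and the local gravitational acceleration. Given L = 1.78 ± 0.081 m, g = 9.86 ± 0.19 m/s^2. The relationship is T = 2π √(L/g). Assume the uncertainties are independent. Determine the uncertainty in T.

0.0660 s

Relative error in a monomial: (δT/T)² = Σ (nᵢ · δxᵢ/xᵢ)².
  (½·δL/L)² = (0.5×0.0455)² = 0.000518;  (−½·δg/g)² = (-0.5×0.0193)² = 9.28e-05
δT/T = √(0.000611) = 0.0247
T = 2.67 s, so δT = 0.0247 × 2.67 = 0.0660 s.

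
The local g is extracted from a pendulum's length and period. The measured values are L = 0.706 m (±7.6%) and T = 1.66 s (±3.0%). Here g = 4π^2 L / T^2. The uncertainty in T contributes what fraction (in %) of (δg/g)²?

(δg/g)² = (1·δL/L)² + (-2·δT/T)²
  L term: (1×0.0760)² = 0.00578
  T term: (-2×0.0300)² = 0.00360
Total = 0.00938. Share from T = 0.00360/0.00938 = 0.384.

38.4%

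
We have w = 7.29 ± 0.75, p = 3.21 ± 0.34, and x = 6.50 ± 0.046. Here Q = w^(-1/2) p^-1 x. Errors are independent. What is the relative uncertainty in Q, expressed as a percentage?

Products/powers → add relative errors in quadrature, weighted by exponent:
  (−½·δw/w)² = (-0.5×0.103)² = 0.00265;  (-1·δp/p)² = (-1×0.106)² = 0.0112;  (1·δx/x)² = (1×0.00708)² = 5.01e-05
δQ/Q = √(0.0139) = 0.118

11.8%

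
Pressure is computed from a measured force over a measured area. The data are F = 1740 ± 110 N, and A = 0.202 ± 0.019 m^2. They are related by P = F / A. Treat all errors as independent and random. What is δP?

976 Pa

For a monomial P ∝ F, A^-1, fractional errors add in quadrature:
  (1·δF/F)² = (1×0.0632)² = 0.00400;  (-1·δA/A)² = (-1×0.0941)² = 0.00885
δP/P = √(0.0128) = 0.113
P = 8610 Pa, so δP = 0.113 × 8610 = 976 Pa.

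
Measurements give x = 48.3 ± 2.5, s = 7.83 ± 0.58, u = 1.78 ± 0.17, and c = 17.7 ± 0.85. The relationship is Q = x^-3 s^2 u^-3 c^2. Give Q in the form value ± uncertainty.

0.0302 ± 0.0112

Products/powers → add relative errors in quadrature, weighted by exponent:
  (-3·δx/x)² = (-3×0.0518)² = 0.0241;  (2·δs/s)² = (2×0.0741)² = 0.0219;  (-3·δu/u)² = (-3×0.0955)² = 0.0821;  (2·δc/c)² = (2×0.0480)² = 0.00922
δQ/Q = √(0.137) = 0.371
Q = 0.0302, so δQ = 0.371 × 0.0302 = 0.0112.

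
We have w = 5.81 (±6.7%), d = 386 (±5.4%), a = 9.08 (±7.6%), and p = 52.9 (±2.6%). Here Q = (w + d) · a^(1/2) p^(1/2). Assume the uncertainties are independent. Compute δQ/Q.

0.0667

Let u = w + d = 392. δu = √(δw² + δd²) = √(0.152 + 434) = 20.8, so δu/u = 0.0532.
Q is then a monomial in u, a, p:
δQ/Q = √((δu/u)² + (½·δa/a)² + (½·δp/p)²) = √(0.00283 + 0.00144 + 0.000169) = 0.0667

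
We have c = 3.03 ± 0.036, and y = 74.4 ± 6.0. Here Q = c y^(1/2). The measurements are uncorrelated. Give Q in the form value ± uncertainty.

Each factor contributes (exponent × relative error)² to (δQ/Q)²:
  (1·δc/c)² = (1×0.0119)² = 0.000141;  (½·δy/y)² = (0.5×0.0806)² = 0.00163
δQ/Q = √(0.00177) = 0.0420
Q = 26.1, so δQ = 0.0420 × 26.1 = 1.10.

26.1 ± 1.10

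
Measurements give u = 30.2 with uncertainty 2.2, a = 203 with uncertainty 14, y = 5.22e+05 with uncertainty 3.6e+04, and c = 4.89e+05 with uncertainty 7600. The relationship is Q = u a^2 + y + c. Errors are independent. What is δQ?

Let p = u·a^2 = 1.24e+06. δp/p = √((1·δu/u)² + (2·δa/a)²) = √(0.00531 + 0.0190) = 0.156, so δp = 1.94e+05.
Q = p + y + c: δQ = √(δp² + δy² + δc²) = √(3.77e+10 + 1.3e+09 + 5.78e+07) = 1.98e+05

1.98e+05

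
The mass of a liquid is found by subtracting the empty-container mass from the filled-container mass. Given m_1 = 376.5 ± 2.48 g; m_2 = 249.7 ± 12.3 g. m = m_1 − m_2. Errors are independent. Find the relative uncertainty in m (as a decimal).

m is a linear combination, so absolute uncertainties add in quadrature:
  (δm_1)² = 6.15;  (δm_2)² = 151
δm = √(157) = 12.5 g
m = 126.8 g, so δm/m = 12.5/126.8 = 0.0990.

0.0990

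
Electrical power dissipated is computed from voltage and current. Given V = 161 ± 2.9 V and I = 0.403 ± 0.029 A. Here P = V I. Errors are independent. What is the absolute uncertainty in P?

Products/powers → add relative errors in quadrature, weighted by exponent:
  (1·δV/V)² = (1×0.0180)² = 0.000324;  (1·δI/I)² = (1×0.0720)² = 0.00518
δP/P = √(0.00550) = 0.0742
P = 64.9 W, so δP = 0.0742 × 64.9 = 4.81 W.

4.81 W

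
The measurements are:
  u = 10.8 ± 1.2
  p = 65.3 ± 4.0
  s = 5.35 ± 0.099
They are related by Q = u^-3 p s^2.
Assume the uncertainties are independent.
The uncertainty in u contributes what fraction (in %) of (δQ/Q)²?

95.6%

(δQ/Q)² = (-3·δu/u)² + (1·δp/p)² + (2·δs/s)²
  u term: (-3×0.111)² = 0.111
  p term: (1×0.0613)² = 0.00375
  s term: (2×0.0185)² = 0.00137
Total = 0.116. Share from u = 0.111/0.116 = 0.956.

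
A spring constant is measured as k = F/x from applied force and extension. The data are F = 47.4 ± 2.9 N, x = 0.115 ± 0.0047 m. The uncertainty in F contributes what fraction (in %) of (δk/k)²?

(δk/k)² = (1·δF/F)² + (-1·δx/x)²
  F term: (1×0.0612)² = 0.00374
  x term: (-1×0.0409)² = 0.00167
Total = 0.00541. Share from F = 0.00374/0.00541 = 0.691.

69.1%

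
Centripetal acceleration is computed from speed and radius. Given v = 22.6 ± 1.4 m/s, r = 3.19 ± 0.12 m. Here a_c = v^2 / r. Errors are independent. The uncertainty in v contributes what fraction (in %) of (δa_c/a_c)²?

(δa_c/a_c)² = (2·δv/v)² + (-1·δr/r)²
  v term: (2×0.0619)² = 0.0153
  r term: (-1×0.0376)² = 0.00142
Total = 0.0168. Share from v = 0.0153/0.0168 = 0.916.

91.6%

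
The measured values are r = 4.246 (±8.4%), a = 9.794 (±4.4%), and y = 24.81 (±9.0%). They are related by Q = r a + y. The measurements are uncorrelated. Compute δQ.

4.53

Let p = r·a = 41.59. δp/p = √((1·δr/r)² + (1·δa/a)²) = √(0.00706 + 0.00194) = 0.0948, so δp = 3.94.
Q = p + y: δQ = √(δp² + δy²) = √(15.6 + 4.99) = 4.53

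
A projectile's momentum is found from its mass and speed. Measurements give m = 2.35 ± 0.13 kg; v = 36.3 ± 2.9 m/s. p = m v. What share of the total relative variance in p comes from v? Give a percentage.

67.6%

(δp/p)² = (1·δm/m)² + (1·δv/v)²
  m term: (1×0.0553)² = 0.00306
  v term: (1×0.0799)² = 0.00638
Total = 0.00944. Share from v = 0.00638/0.00944 = 0.676.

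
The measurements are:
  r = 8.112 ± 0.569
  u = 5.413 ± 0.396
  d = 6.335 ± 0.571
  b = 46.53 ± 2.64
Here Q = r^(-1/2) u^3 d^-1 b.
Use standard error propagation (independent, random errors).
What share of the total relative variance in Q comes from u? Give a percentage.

(δQ/Q)² = (−½·δr/r)² + (3·δu/u)² + (-1·δd/d)² + (1·δb/b)²
  r term: (-0.5×0.0701)² = 0.00123
  u term: (3×0.0732)² = 0.0482
  d term: (-1×0.0901)² = 0.00812
  b term: (1×0.0567)² = 0.00322
Total = 0.0607. Share from u = 0.0482/0.0607 = 0.793.

79.3%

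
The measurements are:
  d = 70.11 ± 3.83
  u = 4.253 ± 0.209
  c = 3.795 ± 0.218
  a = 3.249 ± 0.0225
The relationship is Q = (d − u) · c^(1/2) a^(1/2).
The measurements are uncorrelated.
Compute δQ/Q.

Let w = d − u = 65.86. δw = √(δd² + δu²) = √(14.7 + 0.0437) = 3.84, so δw/w = 0.0582.
Q is then a monomial in w, c, a:
δQ/Q = √((δw/w)² + (½·δc/c)² + (½·δa/a)²) = √(0.00339 + 0.000825 + 1.2e-05) = 0.0650

0.0650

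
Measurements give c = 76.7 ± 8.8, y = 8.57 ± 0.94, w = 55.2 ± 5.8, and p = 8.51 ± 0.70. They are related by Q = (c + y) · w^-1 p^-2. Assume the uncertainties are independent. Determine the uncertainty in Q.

Let u = c + y = 85.3. δu = √(δc² + δy²) = √(77.4 + 0.884) = 8.85, so δu/u = 0.104.
Q is then a monomial in u, w, p:
δQ/Q = √((δu/u)² + (-1·δw/w)² + (-2·δp/p)²) = √(0.0108 + 0.0110 + 0.0271) = 0.221
Q = 0.0213, so δQ = 0.221 × 0.0213 = 0.00472.

0.00472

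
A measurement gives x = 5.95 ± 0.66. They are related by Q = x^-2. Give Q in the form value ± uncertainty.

0.0282 ± 0.00627

Each factor contributes (exponent × relative error)² to (δQ/Q)²:
  (-2·δx/x)² = (-2×0.111)² = 0.0492
δQ/Q = √(0.0492) = 0.222
Q = 0.0282, so δQ = 0.222 × 0.0282 = 0.00627.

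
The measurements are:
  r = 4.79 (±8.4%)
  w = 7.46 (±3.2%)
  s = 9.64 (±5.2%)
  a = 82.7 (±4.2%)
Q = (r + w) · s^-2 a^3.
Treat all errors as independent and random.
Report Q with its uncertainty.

Let u = r + w = 12.2. δu = √(δr² + δw²) = √(0.162 + 0.0570) = 0.468, so δu/u = 0.0382.
Q is then a monomial in u, s, a:
δQ/Q = √((δu/u)² + (-2·δs/s)² + (3·δa/a)²) = √(0.00146 + 0.0108 + 0.0159) = 0.168
Q = 74600, so δQ = 0.168 × 74600 = 12500.

74600 ± 12500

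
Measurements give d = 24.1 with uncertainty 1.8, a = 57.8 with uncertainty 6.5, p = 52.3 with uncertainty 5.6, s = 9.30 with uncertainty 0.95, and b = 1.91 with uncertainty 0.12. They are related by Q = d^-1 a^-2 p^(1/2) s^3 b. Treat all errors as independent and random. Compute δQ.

Relative error in a monomial: (δQ/Q)² = Σ (nᵢ · δxᵢ/xᵢ)².
  (-1·δd/d)² = (-1×0.0747)² = 0.00558;  (-2·δa/a)² = (-2×0.112)² = 0.0506;  (½·δp/p)² = (0.5×0.107)² = 0.00287;  (3·δs/s)² = (3×0.102)² = 0.0939;  (1·δb/b)² = (1×0.0628)² = 0.00395
δQ/Q = √(0.157) = 0.396
Q = 0.138, so δQ = 0.396 × 0.138 = 0.0547.

0.0547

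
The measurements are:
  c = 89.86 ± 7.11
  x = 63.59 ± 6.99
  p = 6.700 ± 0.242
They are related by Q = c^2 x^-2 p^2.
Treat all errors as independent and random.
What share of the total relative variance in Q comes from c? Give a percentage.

(δQ/Q)² = (2·δc/c)² + (-2·δx/x)² + (2·δp/p)²
  c term: (2×0.0791)² = 0.0250
  x term: (-2×0.110)² = 0.0483
  p term: (2×0.0361)² = 0.00522
Total = 0.0786. Share from c = 0.0250/0.0786 = 0.319.

31.9%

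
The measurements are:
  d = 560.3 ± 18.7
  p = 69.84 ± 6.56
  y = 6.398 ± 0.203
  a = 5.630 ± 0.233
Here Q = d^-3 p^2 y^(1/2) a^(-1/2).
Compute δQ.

Since Q is a product/quotient, work with relative uncertainties:
  (-3·δd/d)² = (-3×0.0334)² = 0.0100;  (2·δp/p)² = (2×0.0939)² = 0.0353;  (½·δy/y)² = (0.5×0.0317)² = 0.000252;  (−½·δa/a)² = (-0.5×0.0414)² = 0.000428
δQ/Q = √(0.0460) = 0.214
Q = 2.956e-05, so δQ = 0.214 × 2.956e-05 = 6.34e-06.

6.34e-06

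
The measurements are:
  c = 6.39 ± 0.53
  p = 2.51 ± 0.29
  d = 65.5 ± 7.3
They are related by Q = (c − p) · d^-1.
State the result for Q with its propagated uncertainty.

0.0592 ± 0.0113

Let u = c − p = 3.88. δu = √(δc² + δp²) = √(0.281 + 0.0841) = 0.604, so δu/u = 0.156.
Q is then a monomial in u, d:
δQ/Q = √((δu/u)² + (-1·δd/d)²) = √(0.0242 + 0.0124) = 0.191
Q = 0.0592, so δQ = 0.191 × 0.0592 = 0.0113.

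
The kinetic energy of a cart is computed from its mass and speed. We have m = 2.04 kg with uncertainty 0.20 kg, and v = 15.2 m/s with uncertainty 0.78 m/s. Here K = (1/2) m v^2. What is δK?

Products/powers → add relative errors in quadrature, weighted by exponent:
  (1·δm/m)² = (1×0.0980)² = 0.00961;  (2·δv/v)² = (2×0.0513)² = 0.0105
δK/K = √(0.0201) = 0.142
K = 236 J, so δK = 0.142 × 236 = 33.4 J.

33.4 J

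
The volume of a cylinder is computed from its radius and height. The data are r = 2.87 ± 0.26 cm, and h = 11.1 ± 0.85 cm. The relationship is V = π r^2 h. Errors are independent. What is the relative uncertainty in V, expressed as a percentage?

For a monomial V ∝ r^2, h, fractional errors add in quadrature:
  (2·δr/r)² = (2×0.0906)² = 0.0328;  (1·δh/h)² = (1×0.0766)² = 0.00586
δV/V = √(0.0387) = 0.197

19.7%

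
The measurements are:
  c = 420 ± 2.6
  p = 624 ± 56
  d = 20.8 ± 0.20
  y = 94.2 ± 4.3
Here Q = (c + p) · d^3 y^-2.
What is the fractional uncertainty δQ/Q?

Let u = c + p = 1040. δu = √(δc² + δp²) = √(6.76 + 3140) = 56.1, so δu/u = 0.0537.
Q is then a monomial in u, d, y:
δQ/Q = √((δu/u)² + (3·δd/d)² + (-2·δy/y)²) = √(0.00288 + 0.000832 + 0.00833) = 0.110

0.110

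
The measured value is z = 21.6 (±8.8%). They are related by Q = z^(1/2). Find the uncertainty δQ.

0.204

Products/powers → add relative errors in quadrature, weighted by exponent:
  (½·δz/z)² = (0.5×0.0880)² = 0.00194
δQ/Q = √(0.00194) = 0.0440
Q = 4.65, so δQ = 0.0440 × 4.65 = 0.204.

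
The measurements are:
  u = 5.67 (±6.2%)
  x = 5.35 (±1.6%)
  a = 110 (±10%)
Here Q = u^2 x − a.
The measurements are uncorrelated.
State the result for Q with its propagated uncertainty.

62.0 ± 24.2

Let p = u^2·x = 172. δp/p = √((2·δu/u)² + (1·δx/x)²) = √(0.0154 + 0.000256) = 0.125, so δp = 21.5.
Q = p − a: δQ = √(δp² + δa²) = √(462 + 121) = 24.2
Q = 62.0.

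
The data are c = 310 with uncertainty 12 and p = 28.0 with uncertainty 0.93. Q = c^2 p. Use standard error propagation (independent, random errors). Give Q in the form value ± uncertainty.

For a monomial Q ∝ c^2, p, fractional errors add in quadrature:
  (2·δc/c)² = (2×0.0387)² = 0.00599;  (1·δp/p)² = (1×0.0332)² = 0.00110
δQ/Q = √(0.00710) = 0.0842
Q = 2.69e+06, so δQ = 0.0842 × 2.69e+06 = 2.27e+05.

(2.69 ± 0.227) × 10^6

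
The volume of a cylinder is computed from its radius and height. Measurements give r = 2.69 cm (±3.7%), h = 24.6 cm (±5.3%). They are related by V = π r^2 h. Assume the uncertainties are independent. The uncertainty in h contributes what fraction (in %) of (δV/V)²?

33.9%

(δV/V)² = (2·δr/r)² + (1·δh/h)²
  r term: (2×0.0370)² = 0.00548
  h term: (1×0.0530)² = 0.00281
Total = 0.00829. Share from h = 0.00281/0.00829 = 0.339.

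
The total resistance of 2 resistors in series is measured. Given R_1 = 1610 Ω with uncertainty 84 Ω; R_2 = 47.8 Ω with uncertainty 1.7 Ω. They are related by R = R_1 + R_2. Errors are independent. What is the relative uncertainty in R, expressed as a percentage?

Sums and differences: (δR)² = Σ (cᵢ δxᵢ)².
  (δR_1)² = 7060;  (δR_2)² = 2.89
δR = √(7060) = 84.0 Ω
R = 1660 Ω, so δR/R = 84.0/1660 = 0.0507.

5.07%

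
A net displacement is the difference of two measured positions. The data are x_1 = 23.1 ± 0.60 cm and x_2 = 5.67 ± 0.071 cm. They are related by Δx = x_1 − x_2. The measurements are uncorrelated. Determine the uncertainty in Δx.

0.604 cm

Absolute uncertainties add in quadrature for a linear combination:
  (δx_1)² = 0.360;  (δx_2)² = 0.00504
δΔx = √(0.365) = 0.604 cm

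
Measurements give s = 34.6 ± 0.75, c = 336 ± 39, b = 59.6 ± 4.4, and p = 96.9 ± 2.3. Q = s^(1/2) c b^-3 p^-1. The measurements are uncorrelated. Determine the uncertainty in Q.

For a monomial Q ∝ s^(1/2), c, b^-3, p^-1, fractional errors add in quadrature:
  (½·δs/s)² = (0.5×0.0217)² = 0.000117;  (1·δc/c)² = (1×0.116)² = 0.0135;  (-3·δb/b)² = (-3×0.0738)² = 0.0491;  (-1·δp/p)² = (-1×0.0237)² = 0.000563
δQ/Q = √(0.0632) = 0.251
Q = 9.63e-05, so δQ = 0.251 × 9.63e-05 = 2.42e-05.

2.42e-05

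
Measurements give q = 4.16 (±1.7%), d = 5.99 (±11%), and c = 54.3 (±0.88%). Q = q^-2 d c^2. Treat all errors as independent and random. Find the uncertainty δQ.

Products/powers → add relative errors in quadrature, weighted by exponent:
  (-2·δq/q)² = (-2×0.0170)² = 0.00116;  (1·δd/d)² = (1×0.110)² = 0.0121;  (2·δc/c)² = (2×0.00880)² = 0.000310
δQ/Q = √(0.0136) = 0.116
Q = 1020, so δQ = 0.116 × 1020 = 119.

119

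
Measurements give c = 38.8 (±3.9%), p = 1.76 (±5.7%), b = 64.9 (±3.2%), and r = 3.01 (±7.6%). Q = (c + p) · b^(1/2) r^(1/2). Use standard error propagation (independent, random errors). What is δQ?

Let u = c + p = 40.6. δu = √(δc² + δp²) = √(2.29 + 0.0101) = 1.52, so δu/u = 0.0374.
Q is then a monomial in u, b, r:
δQ/Q = √((δu/u)² + (½·δb/b)² + (½·δr/r)²) = √(0.00140 + 0.000256 + 0.00144) = 0.0557
Q = 567, so δQ = 0.0557 × 567 = 31.6.

31.6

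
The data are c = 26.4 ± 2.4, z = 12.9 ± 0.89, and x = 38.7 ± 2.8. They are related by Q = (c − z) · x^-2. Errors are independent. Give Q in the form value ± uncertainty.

Let u = c − z = 13.5. δu = √(δc² + δz²) = √(5.76 + 0.792) = 2.56, so δu/u = 0.190.
Q is then a monomial in u, x:
δQ/Q = √((δu/u)² + (-2·δx/x)²) = √(0.0360 + 0.0209) = 0.239
Q = 0.00901, so δQ = 0.239 × 0.00901 = 0.00215.

0.00901 ± 0.00215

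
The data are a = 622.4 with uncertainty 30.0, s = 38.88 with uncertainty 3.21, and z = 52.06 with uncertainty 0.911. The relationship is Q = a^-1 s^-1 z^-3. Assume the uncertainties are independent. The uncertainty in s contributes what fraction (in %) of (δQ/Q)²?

(δQ/Q)² = (-1·δa/a)² + (-1·δs/s)² + (-3·δz/z)²
  a term: (-1×0.0482)² = 0.00232
  s term: (-1×0.0826)² = 0.00682
  z term: (-3×0.0175)² = 0.00276
Total = 0.0119. Share from s = 0.00682/0.0119 = 0.573.

57.3%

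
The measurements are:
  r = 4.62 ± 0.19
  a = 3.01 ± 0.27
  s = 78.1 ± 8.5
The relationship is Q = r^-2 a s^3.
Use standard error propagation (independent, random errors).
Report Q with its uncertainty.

67200 ± 23400

Each factor contributes (exponent × relative error)² to (δQ/Q)²:
  (-2·δr/r)² = (-2×0.0411)² = 0.00677;  (1·δa/a)² = (1×0.0897)² = 0.00805;  (3·δs/s)² = (3×0.109)² = 0.107
δQ/Q = √(0.121) = 0.348
Q = 67200, so δQ = 0.348 × 67200 = 23400.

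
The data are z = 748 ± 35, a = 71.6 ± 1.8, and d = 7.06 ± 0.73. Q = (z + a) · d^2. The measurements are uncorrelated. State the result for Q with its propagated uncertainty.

40900 ± 8630

Let u = z + a = 820. δu = √(δz² + δa²) = √(1220 + 3.24) = 35.0, so δu/u = 0.0428.
Q is then a monomial in u, d:
δQ/Q = √((δu/u)² + (2·δd/d)²) = √(0.00183 + 0.0428) = 0.211
Q = 40900, so δQ = 0.211 × 40900 = 8630.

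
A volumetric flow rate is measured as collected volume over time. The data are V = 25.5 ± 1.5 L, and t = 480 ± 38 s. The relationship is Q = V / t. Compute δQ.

For a monomial Q ∝ V, t^-1, fractional errors add in quadrature:
  (1·δV/V)² = (1×0.0588)² = 0.00346;  (-1·δt/t)² = (-1×0.0792)² = 0.00627
δQ/Q = √(0.00973) = 0.0986
Q = 0.0531 L/s, so δQ = 0.0986 × 0.0531 = 0.00524 L/s.

0.00524 L/s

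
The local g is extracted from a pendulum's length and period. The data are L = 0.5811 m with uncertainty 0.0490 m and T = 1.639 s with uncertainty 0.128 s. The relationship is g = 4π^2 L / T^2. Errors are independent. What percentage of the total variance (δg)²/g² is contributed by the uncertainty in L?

(δg/g)² = (1·δL/L)² + (-2·δT/T)²
  L term: (1×0.0843)² = 0.00711
  T term: (-2×0.0781)² = 0.0244
Total = 0.0315. Share from L = 0.00711/0.0315 = 0.226.

22.6%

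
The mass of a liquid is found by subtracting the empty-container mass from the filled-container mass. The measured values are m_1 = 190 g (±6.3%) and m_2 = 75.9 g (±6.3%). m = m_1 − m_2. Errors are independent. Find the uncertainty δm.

Absolute uncertainties add in quadrature for a linear combination:
  (δm_1)² = 143;  (δm_2)² = 22.9
δm = √(166) = 12.9 g

12.9 g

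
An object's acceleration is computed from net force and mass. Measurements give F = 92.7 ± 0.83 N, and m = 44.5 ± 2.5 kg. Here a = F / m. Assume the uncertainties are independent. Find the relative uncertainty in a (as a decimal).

0.0569

For a monomial a ∝ F, m^-1, fractional errors add in quadrature:
  (1·δF/F)² = (1×0.00895)² = 8.02e-05;  (-1·δm/m)² = (-1×0.0562)² = 0.00316
δa/a = √(0.00324) = 0.0569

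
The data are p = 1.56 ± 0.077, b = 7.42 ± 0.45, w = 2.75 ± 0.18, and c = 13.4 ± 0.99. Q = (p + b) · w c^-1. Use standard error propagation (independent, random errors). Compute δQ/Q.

Let u = p + b = 8.98. δu = √(δp² + δb²) = √(0.00593 + 0.203) = 0.457, so δu/u = 0.0508.
Q is then a monomial in u, w, c:
δQ/Q = √((δu/u)² + (1·δw/w)² + (-1·δc/c)²) = √(0.00258 + 0.00428 + 0.00546) = 0.111

0.111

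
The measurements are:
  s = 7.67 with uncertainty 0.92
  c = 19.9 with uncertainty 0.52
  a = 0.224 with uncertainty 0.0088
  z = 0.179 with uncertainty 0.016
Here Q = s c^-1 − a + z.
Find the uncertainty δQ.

0.0507

Let p = s·c^-1 = 0.385. δp/p = √((1·δs/s)² + (-1·δc/c)²) = √(0.0144 + 0.000683) = 0.123, so δp = 0.0473.
Q = p − a + z: δQ = √(δp² + δa² + δz²) = √(0.00224 + 7.74e-05 + 0.000256) = 0.0507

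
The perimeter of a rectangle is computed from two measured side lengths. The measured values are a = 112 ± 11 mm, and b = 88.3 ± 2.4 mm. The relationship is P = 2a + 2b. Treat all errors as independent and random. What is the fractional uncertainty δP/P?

0.0562

Each term contributes (cᵢ δxᵢ)² to (δP)²:
  (2·δa)² = 484;  (2·δb)² = 23.0
δP = √(507) = 22.5 mm
P = 401 mm, so δP/P = 22.5/401 = 0.0562.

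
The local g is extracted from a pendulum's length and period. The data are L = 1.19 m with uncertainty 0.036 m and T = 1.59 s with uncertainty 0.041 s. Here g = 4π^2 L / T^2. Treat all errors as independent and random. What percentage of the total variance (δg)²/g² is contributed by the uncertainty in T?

74.4%

(δg/g)² = (1·δL/L)² + (-2·δT/T)²
  L term: (1×0.0303)² = 0.000915
  T term: (-2×0.0258)² = 0.00266
Total = 0.00357. Share from T = 0.00266/0.00357 = 0.744.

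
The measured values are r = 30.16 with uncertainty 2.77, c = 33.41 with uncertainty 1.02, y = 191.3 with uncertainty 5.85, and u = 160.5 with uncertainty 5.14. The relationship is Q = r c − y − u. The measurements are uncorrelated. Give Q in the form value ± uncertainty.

655.8 ± 97.8

Let p = r·c = 1008. δp/p = √((1·δr/r)² + (1·δc/c)²) = √(0.00844 + 0.000932) = 0.0968, so δp = 97.5.
Q = p − y − u: δQ = √(δp² + δy² + δu²) = √(9510 + 34.2 + 26.4) = 97.8
Q = 655.8.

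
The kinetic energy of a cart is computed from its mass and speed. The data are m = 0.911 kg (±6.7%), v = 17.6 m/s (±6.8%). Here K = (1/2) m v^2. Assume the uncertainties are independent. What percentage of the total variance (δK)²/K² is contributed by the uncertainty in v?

80.5%

(δK/K)² = (1·δm/m)² + (2·δv/v)²
  m term: (1×0.0670)² = 0.00449
  v term: (2×0.0680)² = 0.0185
Total = 0.0230. Share from v = 0.0185/0.0230 = 0.805.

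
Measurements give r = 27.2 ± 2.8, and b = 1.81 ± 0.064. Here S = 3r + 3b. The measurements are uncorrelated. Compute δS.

Each term contributes (cᵢ δxᵢ)² to (δS)²:
  (3·δr)² = 70.6;  (3·δb)² = 0.0369
δS = √(70.6) = 8.40

8.40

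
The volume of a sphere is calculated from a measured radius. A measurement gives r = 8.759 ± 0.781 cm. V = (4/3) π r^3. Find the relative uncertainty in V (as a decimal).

Each factor contributes (exponent × relative error)² to (δV/V)²:
  (3·δr/r)² = (3×0.0892)² = 0.0716
δV/V = √(0.0716) = 0.267

0.267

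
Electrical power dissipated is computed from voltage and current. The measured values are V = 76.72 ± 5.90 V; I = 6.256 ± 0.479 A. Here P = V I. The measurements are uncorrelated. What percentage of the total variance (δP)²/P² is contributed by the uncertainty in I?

49.8%

(δP/P)² = (1·δV/V)² + (1·δI/I)²
  V term: (1×0.0769)² = 0.00591
  I term: (1×0.0766)² = 0.00586
Total = 0.0118. Share from I = 0.00586/0.0118 = 0.498.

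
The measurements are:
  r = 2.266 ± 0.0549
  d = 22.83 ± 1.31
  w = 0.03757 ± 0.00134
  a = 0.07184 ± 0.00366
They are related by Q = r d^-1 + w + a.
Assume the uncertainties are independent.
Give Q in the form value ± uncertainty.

Let p = r·d^-1 = 0.09926. δp/p = √((1·δr/r)² + (-1·δd/d)²) = √(0.000587 + 0.00329) = 0.0623, so δp = 0.00618.
Q = p + w + a: δQ = √(δp² + δw² + δa²) = √(3.82e-05 + 1.8e-06 + 1.34e-05) = 0.00731
Q = 0.2087.

0.2087 ± 0.00731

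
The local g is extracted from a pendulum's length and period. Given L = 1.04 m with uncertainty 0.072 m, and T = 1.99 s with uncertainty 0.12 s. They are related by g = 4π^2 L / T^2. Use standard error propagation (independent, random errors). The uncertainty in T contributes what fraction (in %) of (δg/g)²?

(δg/g)² = (1·δL/L)² + (-2·δT/T)²
  L term: (1×0.0692)² = 0.00479
  T term: (-2×0.0603)² = 0.0145
Total = 0.0193. Share from T = 0.0145/0.0193 = 0.752.

75.2%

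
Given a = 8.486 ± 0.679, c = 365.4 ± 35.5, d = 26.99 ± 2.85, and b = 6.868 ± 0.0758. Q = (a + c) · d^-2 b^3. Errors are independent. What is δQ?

38.9

Let u = a + c = 373.9. δu = √(δa² + δc²) = √(0.461 + 1260) = 35.5, so δu/u = 0.0950.
Q is then a monomial in u, d, b:
δQ/Q = √((δu/u)² + (-2·δd/d)² + (3·δb/b)²) = √(0.00902 + 0.0446 + 0.00110) = 0.234
Q = 166.3, so δQ = 0.234 × 166.3 = 38.9.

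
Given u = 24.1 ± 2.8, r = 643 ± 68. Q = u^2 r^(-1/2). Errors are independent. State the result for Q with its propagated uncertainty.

22.9 ± 5.46

Since Q is a product/quotient, work with relative uncertainties:
  (2·δu/u)² = (2×0.116)² = 0.0540;  (−½·δr/r)² = (-0.5×0.106)² = 0.00280
δQ/Q = √(0.0568) = 0.238
Q = 22.9, so δQ = 0.238 × 22.9 = 5.46.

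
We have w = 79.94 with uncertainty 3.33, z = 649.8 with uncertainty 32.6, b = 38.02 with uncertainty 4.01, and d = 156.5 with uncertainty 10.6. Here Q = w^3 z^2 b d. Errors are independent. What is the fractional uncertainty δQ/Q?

For a monomial Q ∝ w^3, z^2, b, d, fractional errors add in quadrature:
  (3·δw/w)² = (3×0.0417)² = 0.0156;  (2·δz/z)² = (2×0.0502)² = 0.0101;  (1·δb/b)² = (1×0.105)² = 0.0111;  (1·δd/d)² = (1×0.0677)² = 0.00459
δQ/Q = √(0.0414) = 0.203

0.203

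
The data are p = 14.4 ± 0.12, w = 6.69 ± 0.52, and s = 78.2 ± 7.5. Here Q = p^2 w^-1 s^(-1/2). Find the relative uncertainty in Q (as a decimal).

Relative error in a monomial: (δQ/Q)² = Σ (nᵢ · δxᵢ/xᵢ)².
  (2·δp/p)² = (2×0.00833)² = 0.000278;  (-1·δw/w)² = (-1×0.0777)² = 0.00604;  (−½·δs/s)² = (-0.5×0.0959)² = 0.00230
δQ/Q = √(0.00862) = 0.0928

0.0928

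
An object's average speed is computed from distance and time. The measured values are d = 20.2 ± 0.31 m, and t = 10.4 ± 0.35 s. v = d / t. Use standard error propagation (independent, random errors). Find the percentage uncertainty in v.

3.70%

Products/powers → add relative errors in quadrature, weighted by exponent:
  (1·δd/d)² = (1×0.0153)² = 0.000236;  (-1·δt/t)² = (-1×0.0337)² = 0.00113
δv/v = √(0.00137) = 0.0370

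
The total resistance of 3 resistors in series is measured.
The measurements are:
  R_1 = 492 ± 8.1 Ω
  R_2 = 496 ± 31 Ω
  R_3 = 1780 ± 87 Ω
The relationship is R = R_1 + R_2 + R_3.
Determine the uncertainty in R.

92.7 Ω

Absolute uncertainties add in quadrature for a linear combination:
  (δR_1)² = 65.6;  (δR_2)² = 961;  (δR_3)² = 7570
δR = √(8600) = 92.7 Ω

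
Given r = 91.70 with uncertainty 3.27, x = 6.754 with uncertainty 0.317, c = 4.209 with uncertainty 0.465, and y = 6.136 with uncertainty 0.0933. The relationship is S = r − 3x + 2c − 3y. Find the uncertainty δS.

Sums and differences: (δS)² = Σ (cᵢ δxᵢ)².
  (δr)² = 10.7;  (3·δx)² = 0.904;  (2·δc)² = 0.865;  (3·δy)² = 0.0783
δS = √(12.5) = 3.54

3.54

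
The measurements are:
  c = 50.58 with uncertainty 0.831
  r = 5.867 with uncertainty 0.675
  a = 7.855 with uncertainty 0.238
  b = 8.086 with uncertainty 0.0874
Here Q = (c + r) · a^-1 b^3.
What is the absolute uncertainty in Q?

183

Let u = c + r = 56.45. δu = √(δc² + δr²) = √(0.691 + 0.456) = 1.07, so δu/u = 0.0190.
Q is then a monomial in u, a, b:
δQ/Q = √((δu/u)² + (-1·δa/a)² + (3·δb/b)²) = √(0.000360 + 0.000918 + 0.00105) = 0.0483
Q = 3799, so δQ = 0.0483 × 3799 = 183.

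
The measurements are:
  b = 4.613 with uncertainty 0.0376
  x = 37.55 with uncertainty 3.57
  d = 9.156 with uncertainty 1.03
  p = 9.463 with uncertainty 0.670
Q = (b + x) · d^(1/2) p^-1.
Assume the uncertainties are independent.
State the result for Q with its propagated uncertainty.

Let u = b + x = 42.16. δu = √(δb² + δx²) = √(0.00141 + 12.7) = 3.57, so δu/u = 0.0847.
Q is then a monomial in u, d, p:
δQ/Q = √((δu/u)² + (½·δd/d)² + (-1·δp/p)²) = √(0.00717 + 0.00316 + 0.00501) = 0.124
Q = 13.48, so δQ = 0.124 × 13.48 = 1.67.

13.48 ± 1.67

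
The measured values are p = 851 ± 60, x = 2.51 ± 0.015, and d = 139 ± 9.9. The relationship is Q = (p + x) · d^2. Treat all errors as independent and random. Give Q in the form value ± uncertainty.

(1.65 ± 0.262) × 10^7

Let u = p + x = 854. δu = √(δp² + δx²) = √(3600 + 0.000225) = 60.0, so δu/u = 0.0703.
Q is then a monomial in u, d:
δQ/Q = √((δu/u)² + (2·δd/d)²) = √(0.00494 + 0.0203) = 0.159
Q = 1.65e+07, so δQ = 0.159 × 1.65e+07 = 2.62e+06.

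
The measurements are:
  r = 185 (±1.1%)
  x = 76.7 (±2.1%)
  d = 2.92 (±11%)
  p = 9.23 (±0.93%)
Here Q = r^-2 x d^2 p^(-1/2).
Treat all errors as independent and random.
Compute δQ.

0.00140

For a monomial Q ∝ r^-2, x, d^2, p^(-1/2), fractional errors add in quadrature:
  (-2·δr/r)² = (-2×0.0110)² = 0.000484;  (1·δx/x)² = (1×0.0210)² = 0.000441;  (2·δd/d)² = (2×0.110)² = 0.0484;  (−½·δp/p)² = (-0.5×0.00930)² = 2.16e-05
δQ/Q = √(0.0493) = 0.222
Q = 0.00629, so δQ = 0.222 × 0.00629 = 0.00140.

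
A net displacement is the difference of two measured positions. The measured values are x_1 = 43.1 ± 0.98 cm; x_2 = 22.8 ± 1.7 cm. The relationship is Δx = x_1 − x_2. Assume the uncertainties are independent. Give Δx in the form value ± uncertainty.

20.3 ± 1.96 cm

Δx is a linear combination, so absolute uncertainties add in quadrature:
  (δx_1)² = 0.960;  (δx_2)² = 2.89
δΔx = √(3.85) = 1.96 cm
Δx = 20.3 cm.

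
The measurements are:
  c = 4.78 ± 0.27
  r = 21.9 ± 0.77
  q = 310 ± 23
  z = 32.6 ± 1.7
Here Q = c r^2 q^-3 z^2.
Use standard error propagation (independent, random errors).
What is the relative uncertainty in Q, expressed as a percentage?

Q is a product of powers, so relative uncertainties combine in quadrature:
  (1·δc/c)² = (1×0.0565)² = 0.00319;  (2·δr/r)² = (2×0.0352)² = 0.00494;  (-3·δq/q)² = (-3×0.0742)² = 0.0495;  (2·δz/z)² = (2×0.0521)² = 0.0109
δQ/Q = √(0.0686) = 0.262

26.2%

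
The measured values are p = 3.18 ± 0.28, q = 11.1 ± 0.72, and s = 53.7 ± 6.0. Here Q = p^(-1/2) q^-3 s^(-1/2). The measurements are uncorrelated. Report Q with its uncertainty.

For a monomial Q ∝ p^(-1/2), q^-3, s^(-1/2), fractional errors add in quadrature:
  (−½·δp/p)² = (-0.5×0.0881)² = 0.00194;  (-3·δq/q)² = (-3×0.0649)² = 0.0379;  (−½·δs/s)² = (-0.5×0.112)² = 0.00312
δQ/Q = √(0.0429) = 0.207
Q = 5.6e-05, so δQ = 0.207 × 5.6e-05 = 1.16e-05.

(5.60 ± 1.16) × 10^-5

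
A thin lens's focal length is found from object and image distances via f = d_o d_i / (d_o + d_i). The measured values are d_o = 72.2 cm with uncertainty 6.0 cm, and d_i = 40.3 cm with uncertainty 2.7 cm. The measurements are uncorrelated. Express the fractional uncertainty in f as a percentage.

∂f/∂d_o = (d_i/(d_o+d_i))² = 0.128;  ∂f/∂d_i = (d_o/(d_o+d_i))² = 0.412
δf = √((∂f/∂d_o · δd_o)² + (∂f/∂d_i · δd_i)²) = √(0.593 + 1.24) = 1.35 cm
f = 25.9 cm, so δf/f = 1.35/25.9 = 0.0523.

5.23%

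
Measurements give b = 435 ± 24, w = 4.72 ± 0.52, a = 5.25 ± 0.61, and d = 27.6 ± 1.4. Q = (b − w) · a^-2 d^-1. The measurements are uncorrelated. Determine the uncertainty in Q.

0.138

Let u = b − w = 430. δu = √(δb² + δw²) = √(576 + 0.270) = 24.0, so δu/u = 0.0558.
Q is then a monomial in u, a, d:
δQ/Q = √((δu/u)² + (-2·δa/a)² + (-1·δd/d)²) = √(0.00311 + 0.0540 + 0.00257) = 0.244
Q = 0.566, so δQ = 0.244 × 0.566 = 0.138.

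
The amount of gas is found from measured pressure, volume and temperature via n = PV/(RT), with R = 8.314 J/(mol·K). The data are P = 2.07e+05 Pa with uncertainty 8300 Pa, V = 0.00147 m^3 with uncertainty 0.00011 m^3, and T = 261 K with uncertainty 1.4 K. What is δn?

For a monomial n ∝ P, V, T^-1, fractional errors add in quadrature:
  (1·δP/P)² = (1×0.0401)² = 0.00161;  (1·δV/V)² = (1×0.0748)² = 0.00560;  (-1·δT/T)² = (-1×0.00536)² = 2.88e-05
δn/n = √(0.00724) = 0.0851
n = 0.140 mol, so δn = 0.0851 × 0.140 = 0.0119 mol.

0.0119 mol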